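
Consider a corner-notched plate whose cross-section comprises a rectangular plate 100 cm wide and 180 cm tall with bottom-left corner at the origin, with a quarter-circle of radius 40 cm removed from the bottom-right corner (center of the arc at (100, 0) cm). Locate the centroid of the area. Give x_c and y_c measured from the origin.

x_c = 47.52 cm, y_c = 95.48 cm

Part | A | x̄ᵢ | ȳᵢ | A·x̄ᵢ | A·ȳᵢ
plate | 18000.00 | 50.00 | 90.00 | 900000.00 | 1620000.00
removed quarter-circle | -1256.64 | 83.02 | 16.98 | -104330.37 | -21333.33
Σ | 16743.36 |  |  | 795669.63 | 1598666.67
x_c = 795669.63 / 16743.36 = 47.52 cm
y_c = 1598666.67 / 16743.36 = 95.48 cm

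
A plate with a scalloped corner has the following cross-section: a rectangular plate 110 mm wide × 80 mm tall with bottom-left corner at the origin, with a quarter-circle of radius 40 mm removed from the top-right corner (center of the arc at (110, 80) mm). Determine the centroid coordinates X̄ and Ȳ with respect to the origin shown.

plate: A = 110 × 80 = 8800.00, centroid at (55.00, 40.00).
removed quarter-circle: A = −¼π·40² = -1256.64, centroid at (93.02, 63.02).
ΣA = 7543.36 mm²
ΣAX̄ = (8800.00)(55.00) + (-1256.64)(93.02) = 367103.26 mm³
ΣAȲ = (8800.00)(40.00) + (-1256.64)(63.02) = 272802.37 mm³
X̄ = 367103.26 / 7543.36 = 48.67 mm
Ȳ = 272802.37 / 7543.36 = 36.16 mm

X̄ = 48.67 mm, Ȳ = 36.16 mm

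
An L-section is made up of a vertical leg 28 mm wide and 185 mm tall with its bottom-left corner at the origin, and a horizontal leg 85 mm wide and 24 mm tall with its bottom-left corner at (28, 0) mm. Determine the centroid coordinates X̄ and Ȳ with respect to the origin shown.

X̄ = 29.96 mm, Ȳ = 69.75 mm

vertical leg: A = 28 × 185 = 5180.00, centroid at (14.00, 92.50).
horizontal leg: A = 85 × 24 = 2040.00, centroid at (70.50, 12.00).
ΣA = 7220.00 mm²
ΣAX̄ = (5180.00)(14.00) + (2040.00)(70.50) = 216340.00 mm³
ΣAȲ = (5180.00)(92.50) + (2040.00)(12.00) = 503630.00 mm³
X̄ = 216340.00 / 7220.00 = 29.96 mm
Ȳ = 503630.00 / 7220.00 = 69.75 mm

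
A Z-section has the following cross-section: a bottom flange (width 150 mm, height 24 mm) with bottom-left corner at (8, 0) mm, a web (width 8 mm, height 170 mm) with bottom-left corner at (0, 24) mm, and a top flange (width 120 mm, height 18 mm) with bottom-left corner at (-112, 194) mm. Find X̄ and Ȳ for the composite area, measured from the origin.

bottom flange: A = 150 × 24 = 3600.00, centroid at (83.00, 12.00).
web: A = 8 × 170 = 1360.00, centroid at (4.00, 109.00).
top flange: A = 120 × 18 = 2160.00, centroid at (-52.00, 203.00).
ΣA = 7120.00 mm², ΣAX̄ = 191920.00 mm³, ΣAȲ = 629920.00 mm³.
X̄ = 191920.00/7120.00 = 26.96 mm; Ȳ = 629920.00/7120.00 = 88.47 mm.

X̄ = 26.96 mm, Ȳ = 88.47 mm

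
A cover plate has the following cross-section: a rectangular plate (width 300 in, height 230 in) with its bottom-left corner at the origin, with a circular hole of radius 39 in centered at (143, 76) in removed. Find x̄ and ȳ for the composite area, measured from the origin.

Part | A | x̄ᵢ | ȳᵢ | A·x̄ᵢ | A·ȳᵢ
plate | 69000.00 | 150.00 | 115.00 | 10350000.00 | 7935000.00
hole | -4778.36 | 143.00 | 76.00 | -683305.83 | -363155.54
Σ | 64221.64 |  |  | 9666694.17 | 7571844.46
x̄ = 9666694.17 / 64221.64 = 150.52 in
ȳ = 7571844.46 / 64221.64 = 117.90 in

x̄ = 150.52 in, ȳ = 117.90 in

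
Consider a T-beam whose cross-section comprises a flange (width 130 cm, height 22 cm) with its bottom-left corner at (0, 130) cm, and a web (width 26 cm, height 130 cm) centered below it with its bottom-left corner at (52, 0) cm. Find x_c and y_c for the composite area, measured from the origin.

web: A = 26 × 130 = 3380.00, centroid at (65.00, 65.00).
flange: A = 130 × 22 = 2860.00, centroid at (65.00, 141.00).
ΣA = 6240.00 cm²
ΣAx_c = (3380.00)(65.00) + (2860.00)(65.00) = 405600.00 cm³
ΣAy_c = (3380.00)(65.00) + (2860.00)(141.00) = 622960.00 cm³
x_c = 405600.00 / 6240.00 = 65.00 cm
y_c = 622960.00 / 6240.00 = 99.83 cm

x_c = 65.00 cm, y_c = 99.83 cm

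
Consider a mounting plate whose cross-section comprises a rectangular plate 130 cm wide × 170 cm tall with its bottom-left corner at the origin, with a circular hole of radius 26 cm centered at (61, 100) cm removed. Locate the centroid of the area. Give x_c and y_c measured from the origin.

x_c = 65.43 cm, y_c = 83.41 cm

Part | A | x̄ᵢ | ȳᵢ | A·x̄ᵢ | A·ȳᵢ
plate | 22100.00 | 65.00 | 85.00 | 1436500.00 | 1878500.00
hole | -2123.72 | 61.00 | 100.00 | -129546.71 | -212371.66
Σ | 19976.28 |  |  | 1306953.29 | 1666128.34
x_c = 1306953.29 / 19976.28 = 65.43 cm
y_c = 1666128.34 / 19976.28 = 83.41 cm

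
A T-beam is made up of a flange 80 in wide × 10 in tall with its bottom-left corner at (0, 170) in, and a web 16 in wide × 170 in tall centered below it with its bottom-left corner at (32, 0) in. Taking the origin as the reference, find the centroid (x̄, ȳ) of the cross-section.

x̄ = 40.00 in, ȳ = 105.45 in

web: A = 16 × 170 = 2720.00, centroid at (40.00, 85.00).
flange: A = 80 × 10 = 800.00, centroid at (40.00, 175.00).
ΣA = 3520.00 in²
ΣAx̄ = (2720.00)(40.00) + (800.00)(40.00) = 140800.00 in³
ΣAȳ = (2720.00)(85.00) + (800.00)(175.00) = 371200.00 in³
x̄ = 140800.00 / 3520.00 = 40.00 in
ȳ = 371200.00 / 3520.00 = 105.45 in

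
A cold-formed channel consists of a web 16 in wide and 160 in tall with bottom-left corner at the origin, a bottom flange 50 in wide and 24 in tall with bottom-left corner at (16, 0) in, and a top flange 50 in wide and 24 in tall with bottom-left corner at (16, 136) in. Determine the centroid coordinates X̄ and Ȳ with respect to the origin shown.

web: A = 16 × 160 = 2560.00, centroid at (8.00, 80.00).
bottom flange: A = 50 × 24 = 1200.00, centroid at (41.00, 12.00).
top flange: A = 50 × 24 = 1200.00, centroid at (41.00, 148.00).
ΣA = 4960.00 in², ΣAX̄ = 118880.00 in³, ΣAȲ = 396800.00 in³.
X̄ = 118880.00/4960.00 = 23.97 in; Ȳ = 396800.00/4960.00 = 80.00 in.

X̄ = 23.97 in, Ȳ = 80.00 in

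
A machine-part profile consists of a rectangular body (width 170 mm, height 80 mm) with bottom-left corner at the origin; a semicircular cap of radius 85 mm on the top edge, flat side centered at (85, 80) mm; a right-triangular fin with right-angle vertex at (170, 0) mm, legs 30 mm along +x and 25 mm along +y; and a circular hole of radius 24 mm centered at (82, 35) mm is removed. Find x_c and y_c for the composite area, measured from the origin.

rectangular body: A = 170 × 80 = 13600.00, centroid at (85.00, 40.00).
semicircular top: A = ½π·85² = 11349.00, centroid at (85.00, 116.08).
triangular fin: A = ½·30·25 = 375.00, centroid at (180.00, 8.33).
hole: A = −π·24² = -1809.56, centroid at (82.00, 35.00).
ΣA = 23514.45 mm², ΣAx_c = 2039781.59 mm³, ΣAy_c = 1801127.44 mm³.
x_c = 2039781.59/23514.45 = 86.75 mm; y_c = 1801127.44/23514.45 = 76.60 mm.

x_c = 86.75 mm, y_c = 76.60 mm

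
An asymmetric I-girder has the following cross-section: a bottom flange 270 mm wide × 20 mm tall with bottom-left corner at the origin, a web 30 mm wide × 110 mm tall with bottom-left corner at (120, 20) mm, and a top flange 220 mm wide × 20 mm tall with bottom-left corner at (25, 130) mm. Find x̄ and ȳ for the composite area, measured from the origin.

bottom flange: A = 270 × 20 = 5400.00, centroid at (135.00, 10.00).
web: A = 30 × 110 = 3300.00, centroid at (135.00, 75.00).
top flange: A = 220 × 20 = 4400.00, centroid at (135.00, 140.00).
ΣA = 13100.00 mm², ΣAx̄ = 1768500.00 mm³, ΣAȳ = 917500.00 mm³.
x̄ = 1768500.00/13100.00 = 135.00 mm; ȳ = 917500.00/13100.00 = 70.04 mm.

x̄ = 135.00 mm, ȳ = 70.04 mm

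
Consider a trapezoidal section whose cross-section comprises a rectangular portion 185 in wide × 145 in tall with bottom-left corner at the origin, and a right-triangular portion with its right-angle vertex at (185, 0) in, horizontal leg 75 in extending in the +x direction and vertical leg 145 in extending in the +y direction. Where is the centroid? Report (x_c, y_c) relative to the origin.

x_c = 112.30 in, y_c = 68.43 in

rectangular portion: A = 185 × 145 = 26825.00, centroid at (92.50, 72.50).
triangular portion: A = ½·75·145 = 5437.50, centroid at (210.00, 48.33).
ΣA = 32262.50 in², ΣAx_c = 3623187.50 in³, ΣAy_c = 2207625.00 in³.
x_c = 3623187.50/32262.50 = 112.30 in; y_c = 2207625.00/32262.50 = 68.43 in.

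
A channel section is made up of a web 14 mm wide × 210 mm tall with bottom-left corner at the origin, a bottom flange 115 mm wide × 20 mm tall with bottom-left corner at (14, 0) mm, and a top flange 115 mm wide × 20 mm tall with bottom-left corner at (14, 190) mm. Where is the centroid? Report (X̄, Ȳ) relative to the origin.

web: A = 14 × 210 = 2940.00, centroid at (7.00, 105.00).
bottom flange: A = 115 × 20 = 2300.00, centroid at (71.50, 10.00).
top flange: A = 115 × 20 = 2300.00, centroid at (71.50, 200.00).
ΣA = 7540.00 mm², ΣAX̄ = 349480.00 mm³, ΣAȲ = 791700.00 mm³.
X̄ = 349480.00/7540.00 = 46.35 mm; Ȳ = 791700.00/7540.00 = 105.00 mm.

X̄ = 46.35 mm, Ȳ = 105.00 mm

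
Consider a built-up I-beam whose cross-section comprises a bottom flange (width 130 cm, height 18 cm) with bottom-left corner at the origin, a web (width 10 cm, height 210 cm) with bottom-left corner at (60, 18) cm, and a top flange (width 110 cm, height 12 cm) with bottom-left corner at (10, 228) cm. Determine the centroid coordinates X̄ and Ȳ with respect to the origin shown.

bottom flange: A = 130 × 18 = 2340.00, centroid at (65.00, 9.00).
web: A = 10 × 210 = 2100.00, centroid at (65.00, 123.00).
top flange: A = 110 × 12 = 1320.00, centroid at (65.00, 234.00).
ΣA = 5760.00 cm², ΣAX̄ = 374400.00 cm³, ΣAȲ = 588240.00 cm³.
X̄ = 374400.00/5760.00 = 65.00 cm; Ȳ = 588240.00/5760.00 = 102.12 cm.

X̄ = 65.00 cm, Ȳ = 102.12 cm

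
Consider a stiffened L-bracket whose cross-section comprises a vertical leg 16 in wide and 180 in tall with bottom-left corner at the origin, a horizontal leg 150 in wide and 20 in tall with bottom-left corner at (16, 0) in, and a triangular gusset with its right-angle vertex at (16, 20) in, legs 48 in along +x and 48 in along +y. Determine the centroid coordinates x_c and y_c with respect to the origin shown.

vertical leg: A = 16 × 180 = 2880.00, centroid at (8.00, 90.00).
horizontal leg: A = 150 × 20 = 3000.00, centroid at (91.00, 10.00).
gusset: A = ½·48·48 = 1152.00, centroid at (32.00, 36.00).
ΣA = 7032.00 in²
ΣAx_c = (2880.00)(8.00) + (3000.00)(91.00) + (1152.00)(32.00) = 332904.00 in³
ΣAy_c = (2880.00)(90.00) + (3000.00)(10.00) + (1152.00)(36.00) = 330672.00 in³
x_c = 332904.00 / 7032.00 = 47.34 in
y_c = 330672.00 / 7032.00 = 47.02 in

x_c = 47.34 in, y_c = 47.02 in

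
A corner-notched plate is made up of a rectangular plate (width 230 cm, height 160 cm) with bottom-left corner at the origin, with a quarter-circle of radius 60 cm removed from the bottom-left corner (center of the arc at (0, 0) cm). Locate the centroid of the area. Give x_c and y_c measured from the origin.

x_c = 122.45 cm, y_c = 84.54 cm

plate: A = 230 × 160 = 36800.00, centroid at (115.00, 80.00).
removed quarter-circle: A = −¼π·60² = -2827.43, centroid at (25.46, 25.46).
ΣA = 33972.57 cm², ΣAx_c = 4160000.00 cm³, ΣAy_c = 2872000.00 cm³.
x_c = 4160000.00/33972.57 = 122.45 cm; y_c = 2872000.00/33972.57 = 84.54 cm.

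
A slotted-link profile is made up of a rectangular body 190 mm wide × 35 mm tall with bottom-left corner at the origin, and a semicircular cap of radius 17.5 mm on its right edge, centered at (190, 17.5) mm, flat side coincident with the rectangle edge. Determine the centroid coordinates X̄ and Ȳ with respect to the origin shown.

X̄ = 101.91 mm, Ȳ = 17.50 mm

rectangular body: A = 190 × 35 = 6650.00, centroid at (95.00, 17.50).
semicircular end: A = ½π·17.5² = 481.06, centroid at (197.43, 17.50).
ΣA = 7131.06 mm²
ΣAX̄ = (6650.00)(95.00) + (481.06)(197.43) = 726723.63 mm³
ΣAȲ = (6650.00)(17.50) + (481.06)(17.50) = 124793.49 mm³
X̄ = 726723.63 / 7131.06 = 101.91 mm
Ȳ = 124793.49 / 7131.06 = 17.50 mm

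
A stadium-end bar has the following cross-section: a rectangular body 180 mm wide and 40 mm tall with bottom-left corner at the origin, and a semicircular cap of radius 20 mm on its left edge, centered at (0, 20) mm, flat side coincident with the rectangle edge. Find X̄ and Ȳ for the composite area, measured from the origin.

rectangular body: A = 180 × 40 = 7200.00, centroid at (90.00, 20.00).
semicircular end: A = ½π·20² = 628.32, centroid at (-8.49, 20.00).
ΣA = 7828.32 mm², ΣAX̄ = 642666.67 mm³, ΣAȲ = 156566.37 mm³.
X̄ = 642666.67/7828.32 = 82.10 mm; Ȳ = 156566.37/7828.32 = 20.00 mm.

X̄ = 82.10 mm, Ȳ = 20.00 mm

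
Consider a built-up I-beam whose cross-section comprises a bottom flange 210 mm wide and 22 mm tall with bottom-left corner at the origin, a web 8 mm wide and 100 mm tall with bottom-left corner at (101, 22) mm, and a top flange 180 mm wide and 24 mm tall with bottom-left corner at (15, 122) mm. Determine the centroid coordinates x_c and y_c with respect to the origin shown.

Part | A | x̄ᵢ | ȳᵢ | A·x̄ᵢ | A·ȳᵢ
bottom flange | 4620.00 | 105.00 | 11.00 | 485100.00 | 50820.00
web | 800.00 | 105.00 | 72.00 | 84000.00 | 57600.00
top flange | 4320.00 | 105.00 | 134.00 | 453600.00 | 578880.00
Σ | 9740.00 |  |  | 1022700.00 | 687300.00
x_c = 1022700.00 / 9740.00 = 105.00 mm
y_c = 687300.00 / 9740.00 = 70.56 mm

x_c = 105.00 mm, y_c = 70.56 mm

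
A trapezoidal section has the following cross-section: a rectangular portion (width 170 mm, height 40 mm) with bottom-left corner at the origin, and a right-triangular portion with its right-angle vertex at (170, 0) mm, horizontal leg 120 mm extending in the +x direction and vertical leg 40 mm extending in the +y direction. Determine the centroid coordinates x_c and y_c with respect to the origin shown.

x_c = 117.61 mm, y_c = 18.26 mm

rectangular portion: A = 170 × 40 = 6800.00, centroid at (85.00, 20.00).
triangular portion: A = ½·120·40 = 2400.00, centroid at (210.00, 13.33).
ΣA = 9200.00 mm²
ΣAx_c = (6800.00)(85.00) + (2400.00)(210.00) = 1082000.00 mm³
ΣAy_c = (6800.00)(20.00) + (2400.00)(13.33) = 168000.00 mm³
x_c = 1082000.00 / 9200.00 = 117.61 mm
y_c = 168000.00 / 9200.00 = 18.26 mm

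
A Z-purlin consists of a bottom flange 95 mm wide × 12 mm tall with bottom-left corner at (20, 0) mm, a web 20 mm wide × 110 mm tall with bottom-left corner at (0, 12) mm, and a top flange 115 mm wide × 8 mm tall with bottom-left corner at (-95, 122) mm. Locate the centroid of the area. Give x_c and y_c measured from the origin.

x_c = 15.13 mm, y_c = 63.42 mm

bottom flange: A = 95 × 12 = 1140.00, centroid at (67.50, 6.00).
web: A = 20 × 110 = 2200.00, centroid at (10.00, 67.00).
top flange: A = 115 × 8 = 920.00, centroid at (-37.50, 126.00).
ΣA = 4260.00 mm²
ΣAx_c = (1140.00)(67.50) + (2200.00)(10.00) + (920.00)(-37.50) = 64450.00 mm³
ΣAy_c = (1140.00)(6.00) + (2200.00)(67.00) + (920.00)(126.00) = 270160.00 mm³
x_c = 64450.00 / 4260.00 = 15.13 mm
y_c = 270160.00 / 4260.00 = 63.42 mm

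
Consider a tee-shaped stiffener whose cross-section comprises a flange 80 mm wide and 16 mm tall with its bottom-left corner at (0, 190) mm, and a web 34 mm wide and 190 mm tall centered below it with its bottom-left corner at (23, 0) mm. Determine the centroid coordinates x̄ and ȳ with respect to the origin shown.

x̄ = 40.00 mm, ȳ = 112.03 mm

web: A = 34 × 190 = 6460.00, centroid at (40.00, 95.00).
flange: A = 80 × 16 = 1280.00, centroid at (40.00, 198.00).
ΣA = 7740.00 mm², ΣAx̄ = 309600.00 mm³, ΣAȳ = 867140.00 mm³.
x̄ = 309600.00/7740.00 = 40.00 mm; ȳ = 867140.00/7740.00 = 112.03 mm.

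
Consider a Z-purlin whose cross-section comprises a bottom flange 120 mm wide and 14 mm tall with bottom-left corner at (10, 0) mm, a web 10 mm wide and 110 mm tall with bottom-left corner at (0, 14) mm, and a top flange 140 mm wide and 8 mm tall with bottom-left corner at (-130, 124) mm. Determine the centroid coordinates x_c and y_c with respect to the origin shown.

x_c = 14.33 mm, y_c = 59.24 mm

bottom flange: A = 120 × 14 = 1680.00, centroid at (70.00, 7.00).
web: A = 10 × 110 = 1100.00, centroid at (5.00, 69.00).
top flange: A = 140 × 8 = 1120.00, centroid at (-60.00, 128.00).
ΣA = 3900.00 mm², ΣAx_c = 55900.00 mm³, ΣAy_c = 231020.00 mm³.
x_c = 55900.00/3900.00 = 14.33 mm; y_c = 231020.00/3900.00 = 59.24 mm.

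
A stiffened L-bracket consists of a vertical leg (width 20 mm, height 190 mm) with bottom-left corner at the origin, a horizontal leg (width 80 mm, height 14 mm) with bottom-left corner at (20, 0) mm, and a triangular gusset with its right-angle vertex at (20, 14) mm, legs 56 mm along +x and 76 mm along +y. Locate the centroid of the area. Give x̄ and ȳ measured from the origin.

x̄ = 26.60 mm, ȳ = 64.21 mm

vertical leg: A = 20 × 190 = 3800.00, centroid at (10.00, 95.00).
horizontal leg: A = 80 × 14 = 1120.00, centroid at (60.00, 7.00).
gusset: A = ½·56·76 = 2128.00, centroid at (38.67, 39.33).
ΣA = 7048.00 mm², ΣAx̄ = 187482.67 mm³, ΣAȳ = 452541.33 mm³.
x̄ = 187482.67/7048.00 = 26.60 mm; ȳ = 452541.33/7048.00 = 64.21 mm.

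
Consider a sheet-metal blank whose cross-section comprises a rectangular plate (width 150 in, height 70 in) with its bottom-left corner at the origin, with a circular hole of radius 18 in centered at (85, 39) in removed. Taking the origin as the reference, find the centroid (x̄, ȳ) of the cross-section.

x̄ = 73.93 in, ȳ = 34.57 in

Part | A | x̄ᵢ | ȳᵢ | A·x̄ᵢ | A·ȳᵢ
plate | 10500.00 | 75.00 | 35.00 | 787500.00 | 367500.00
hole | -1017.88 | 85.00 | 39.00 | -86519.46 | -39697.16
Σ | 9482.12 |  |  | 700980.54 | 327802.84
x̄ = 700980.54 / 9482.12 = 73.93 in
ȳ = 327802.84 / 9482.12 = 34.57 in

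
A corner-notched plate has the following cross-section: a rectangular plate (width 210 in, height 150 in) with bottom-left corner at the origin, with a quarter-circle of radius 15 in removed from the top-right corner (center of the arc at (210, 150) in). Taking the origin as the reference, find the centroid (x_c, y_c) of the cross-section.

plate: A = 210 × 150 = 31500.00, centroid at (105.00, 75.00).
removed quarter-circle: A = −¼π·15² = -176.71, centroid at (203.63, 143.63).
ΣA = 31323.29 in², ΣAx_c = 3271514.94 in³, ΣAy_c = 2337117.81 in³.
x_c = 3271514.94/31323.29 = 104.44 in; y_c = 2337117.81/31323.29 = 74.61 in.

x_c = 104.44 in, y_c = 74.61 in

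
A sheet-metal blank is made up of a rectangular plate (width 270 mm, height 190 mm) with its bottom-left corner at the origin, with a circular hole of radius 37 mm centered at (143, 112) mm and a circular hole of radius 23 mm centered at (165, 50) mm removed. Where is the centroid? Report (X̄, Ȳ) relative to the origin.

X̄ = 133.14 mm, Ȳ = 95.04 mm

Part | A | x̄ᵢ | ȳᵢ | A·x̄ᵢ | A·ȳᵢ
plate | 51300.00 | 135.00 | 95.00 | 6925500.00 | 4873500.00
hole 1 | -4300.84 | 143.00 | 112.00 | -615020.17 | -481694.12
hole 2 | -1661.90 | 165.00 | 50.00 | -274213.91 | -83095.13
Σ | 45337.26 |  |  | 6036265.92 | 4308710.76
X̄ = 6036265.92 / 45337.26 = 133.14 mm
Ȳ = 4308710.76 / 45337.26 = 95.04 mm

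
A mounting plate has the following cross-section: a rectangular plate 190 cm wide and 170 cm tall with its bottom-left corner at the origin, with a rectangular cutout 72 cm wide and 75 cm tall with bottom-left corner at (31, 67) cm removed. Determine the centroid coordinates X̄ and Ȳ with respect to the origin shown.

X̄ = 100.62 cm, Ȳ = 81.09 cm

plate: A = 190 × 170 = 32300.00, centroid at (95.00, 85.00).
hole: A = −(72 × 75) = -5400.00, centroid at (67.00, 104.50).
ΣA = 26900.00 cm², ΣAX̄ = 2706700.00 cm³, ΣAȲ = 2181200.00 cm³.
X̄ = 2706700.00/26900.00 = 100.62 cm; Ȳ = 2181200.00/26900.00 = 81.09 cm.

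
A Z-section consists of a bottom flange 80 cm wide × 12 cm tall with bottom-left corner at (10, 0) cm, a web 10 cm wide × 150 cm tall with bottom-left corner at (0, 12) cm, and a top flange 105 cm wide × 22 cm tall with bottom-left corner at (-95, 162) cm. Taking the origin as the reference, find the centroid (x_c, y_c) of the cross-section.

x_c = -8.95 cm, y_c = 112.35 cm

bottom flange: A = 80 × 12 = 960.00, centroid at (50.00, 6.00).
web: A = 10 × 150 = 1500.00, centroid at (5.00, 87.00).
top flange: A = 105 × 22 = 2310.00, centroid at (-42.50, 173.00).
ΣA = 4770.00 cm²
ΣAx_c = (960.00)(50.00) + (1500.00)(5.00) + (2310.00)(-42.50) = -42675.00 cm³
ΣAy_c = (960.00)(6.00) + (1500.00)(87.00) + (2310.00)(173.00) = 535890.00 cm³
x_c = -42675.00 / 4770.00 = -8.95 cm
y_c = 535890.00 / 4770.00 = 112.35 cm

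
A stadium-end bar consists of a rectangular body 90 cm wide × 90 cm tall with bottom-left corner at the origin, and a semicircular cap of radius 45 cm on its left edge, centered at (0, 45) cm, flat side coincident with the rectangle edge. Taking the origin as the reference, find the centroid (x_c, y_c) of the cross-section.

rectangular body: A = 90 × 90 = 8100.00, centroid at (45.00, 45.00).
semicircular end: A = ½π·45² = 3180.86, centroid at (-19.10, 45.00).
ΣA = 11280.86 cm², ΣAx_c = 303750.00 cm³, ΣAy_c = 507638.82 cm³.
x_c = 303750.00/11280.86 = 26.93 cm; y_c = 507638.82/11280.86 = 45.00 cm.

x_c = 26.93 cm, y_c = 45.00 cm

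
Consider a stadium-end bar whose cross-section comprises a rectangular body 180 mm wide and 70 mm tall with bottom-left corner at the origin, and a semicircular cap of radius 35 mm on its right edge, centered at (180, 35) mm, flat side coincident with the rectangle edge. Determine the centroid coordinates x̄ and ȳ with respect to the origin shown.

x̄ = 103.89 mm, ȳ = 35.00 mm

Part | A | x̄ᵢ | ȳᵢ | A·x̄ᵢ | A·ȳᵢ
rectangular body | 12600.00 | 90.00 | 35.00 | 1134000.00 | 441000.00
semicircular end | 1924.23 | 194.85 | 35.00 | 374943.92 | 67347.89
Σ | 14524.23 |  |  | 1508943.92 | 508347.89
x̄ = 1508943.92 / 14524.23 = 103.89 mm
ȳ = 508347.89 / 14524.23 = 35.00 mm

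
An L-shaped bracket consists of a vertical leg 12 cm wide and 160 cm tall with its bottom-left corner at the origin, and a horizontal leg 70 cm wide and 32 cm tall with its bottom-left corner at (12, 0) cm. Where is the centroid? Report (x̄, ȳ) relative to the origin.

vertical leg: A = 12 × 160 = 1920.00, centroid at (6.00, 80.00).
horizontal leg: A = 70 × 32 = 2240.00, centroid at (47.00, 16.00).
ΣA = 4160.00 cm², ΣAx̄ = 116800.00 cm³, ΣAȳ = 189440.00 cm³.
x̄ = 116800.00/4160.00 = 28.08 cm; ȳ = 189440.00/4160.00 = 45.54 cm.

x̄ = 28.08 cm, ȳ = 45.54 cm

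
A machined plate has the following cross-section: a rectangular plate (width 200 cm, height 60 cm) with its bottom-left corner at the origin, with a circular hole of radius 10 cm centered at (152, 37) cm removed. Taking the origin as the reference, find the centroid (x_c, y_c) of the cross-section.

plate: A = 200 × 60 = 12000.00, centroid at (100.00, 30.00).
hole: A = −π·10² = -314.16, centroid at (152.00, 37.00).
ΣA = 11685.84 cm², ΣAx_c = 1152247.79 cm³, ΣAy_c = 348376.11 cm³.
x_c = 1152247.79/11685.84 = 98.60 cm; y_c = 348376.11/11685.84 = 29.81 cm.

x_c = 98.60 cm, y_c = 29.81 cm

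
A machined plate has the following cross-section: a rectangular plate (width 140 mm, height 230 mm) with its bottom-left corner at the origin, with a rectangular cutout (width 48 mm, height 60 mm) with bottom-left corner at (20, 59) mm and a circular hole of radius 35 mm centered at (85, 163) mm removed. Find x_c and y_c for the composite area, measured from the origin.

Part | A | x̄ᵢ | ȳᵢ | A·x̄ᵢ | A·ȳᵢ
plate | 32200.00 | 70.00 | 115.00 | 2254000.00 | 3703000.00
hole 1 | -2880.00 | 44.00 | 89.00 | -126720.00 | -256320.00
hole 2 | -3848.45 | 85.00 | 163.00 | -327118.34 | -627297.51
Σ | 25471.55 |  |  | 1800161.66 | 2819382.49
x_c = 1800161.66 / 25471.55 = 70.67 mm
y_c = 2819382.49 / 25471.55 = 110.69 mm

x_c = 70.67 mm, y_c = 110.69 mm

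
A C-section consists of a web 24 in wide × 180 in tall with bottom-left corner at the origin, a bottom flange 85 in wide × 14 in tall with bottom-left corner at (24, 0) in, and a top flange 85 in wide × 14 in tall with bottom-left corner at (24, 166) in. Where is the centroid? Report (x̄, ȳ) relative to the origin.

x̄ = 31.36 in, ȳ = 90.00 in

web: A = 24 × 180 = 4320.00, centroid at (12.00, 90.00).
bottom flange: A = 85 × 14 = 1190.00, centroid at (66.50, 7.00).
top flange: A = 85 × 14 = 1190.00, centroid at (66.50, 173.00).
ΣA = 6700.00 in²
ΣAx̄ = (4320.00)(12.00) + (1190.00)(66.50) + (1190.00)(66.50) = 210110.00 in³
ΣAȳ = (4320.00)(90.00) + (1190.00)(7.00) + (1190.00)(173.00) = 603000.00 in³
x̄ = 210110.00 / 6700.00 = 31.36 in
ȳ = 603000.00 / 6700.00 = 90.00 in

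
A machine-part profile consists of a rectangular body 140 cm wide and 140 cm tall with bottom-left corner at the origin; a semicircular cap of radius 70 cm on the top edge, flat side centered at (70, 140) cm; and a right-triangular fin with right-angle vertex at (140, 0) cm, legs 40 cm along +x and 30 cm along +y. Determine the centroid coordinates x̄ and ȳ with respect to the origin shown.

x̄ = 71.79 cm, ȳ = 96.22 cm

rectangular body: A = 140 × 140 = 19600.00, centroid at (70.00, 70.00).
semicircular top: A = ½π·70² = 7696.90, centroid at (70.00, 169.71).
triangular fin: A = ½·40·30 = 600.00, centroid at (153.33, 10.00).
ΣA = 27896.90 cm²
ΣAx̄ = (19600.00)(70.00) + (7696.90)(70.00) + (600.00)(153.33) = 2002783.14 cm³
ΣAȳ = (19600.00)(70.00) + (7696.90)(169.71) + (600.00)(10.00) = 2684232.95 cm³
x̄ = 2002783.14 / 27896.90 = 71.79 cm
ȳ = 2684232.95 / 27896.90 = 96.22 cm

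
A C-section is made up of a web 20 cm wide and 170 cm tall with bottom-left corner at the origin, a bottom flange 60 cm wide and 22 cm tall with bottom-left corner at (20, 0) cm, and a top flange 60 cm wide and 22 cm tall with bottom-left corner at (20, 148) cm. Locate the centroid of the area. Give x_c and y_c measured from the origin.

web: A = 20 × 170 = 3400.00, centroid at (10.00, 85.00).
bottom flange: A = 60 × 22 = 1320.00, centroid at (50.00, 11.00).
top flange: A = 60 × 22 = 1320.00, centroid at (50.00, 159.00).
ΣA = 6040.00 cm², ΣAx_c = 166000.00 cm³, ΣAy_c = 513400.00 cm³.
x_c = 166000.00/6040.00 = 27.48 cm; y_c = 513400.00/6040.00 = 85.00 cm.

x_c = 27.48 cm, y_c = 85.00 cm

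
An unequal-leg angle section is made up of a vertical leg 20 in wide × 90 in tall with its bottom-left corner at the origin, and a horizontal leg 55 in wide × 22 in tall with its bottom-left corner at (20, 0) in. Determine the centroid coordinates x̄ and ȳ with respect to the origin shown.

Part | A | x̄ᵢ | ȳᵢ | A·x̄ᵢ | A·ȳᵢ
vertical leg | 1800.00 | 10.00 | 45.00 | 18000.00 | 81000.00
horizontal leg | 1210.00 | 47.50 | 11.00 | 57475.00 | 13310.00
Σ | 3010.00 |  |  | 75475.00 | 94310.00
x̄ = 75475.00 / 3010.00 = 25.07 in
ȳ = 94310.00 / 3010.00 = 31.33 in

x̄ = 25.07 in, ȳ = 31.33 in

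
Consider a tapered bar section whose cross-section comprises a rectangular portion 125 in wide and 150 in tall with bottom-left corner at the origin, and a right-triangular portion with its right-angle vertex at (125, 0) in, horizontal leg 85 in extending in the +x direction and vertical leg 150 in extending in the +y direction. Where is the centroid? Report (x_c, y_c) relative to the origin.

Part | A | x̄ᵢ | ȳᵢ | A·x̄ᵢ | A·ȳᵢ
rectangular portion | 18750.00 | 62.50 | 75.00 | 1171875.00 | 1406250.00
triangular portion | 6375.00 | 153.33 | 50.00 | 977500.00 | 318750.00
Σ | 25125.00 |  |  | 2149375.00 | 1725000.00
x_c = 2149375.00 / 25125.00 = 85.55 in
y_c = 1725000.00 / 25125.00 = 68.66 in

x_c = 85.55 in, y_c = 68.66 in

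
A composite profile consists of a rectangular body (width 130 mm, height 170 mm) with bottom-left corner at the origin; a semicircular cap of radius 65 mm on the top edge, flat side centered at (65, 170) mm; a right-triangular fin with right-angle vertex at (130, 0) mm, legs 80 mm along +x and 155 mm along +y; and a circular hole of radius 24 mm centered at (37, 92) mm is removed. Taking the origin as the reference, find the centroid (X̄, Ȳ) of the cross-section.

X̄ = 83.69 mm, Ȳ = 100.93 mm

rectangular body: A = 130 × 170 = 22100.00, centroid at (65.00, 85.00).
semicircular top: A = ½π·65² = 6636.61, centroid at (65.00, 197.59).
triangular fin: A = ½·80·155 = 6200.00, centroid at (156.67, 51.67).
hole: A = −π·24² = -1809.56, centroid at (37.00, 92.00).
ΣA = 33127.06 mm², ΣAX̄ = 2772259.65 mm³, ΣAȲ = 3343661.85 mm³.
X̄ = 2772259.65/33127.06 = 83.69 mm; Ȳ = 3343661.85/33127.06 = 100.93 mm.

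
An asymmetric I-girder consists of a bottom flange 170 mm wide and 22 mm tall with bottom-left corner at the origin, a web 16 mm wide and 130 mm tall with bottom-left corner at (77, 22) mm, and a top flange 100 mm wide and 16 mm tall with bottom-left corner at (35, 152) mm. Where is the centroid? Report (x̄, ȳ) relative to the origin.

x̄ = 85.00 mm, ȳ = 64.43 mm

bottom flange: A = 170 × 22 = 3740.00, centroid at (85.00, 11.00).
web: A = 16 × 130 = 2080.00, centroid at (85.00, 87.00).
top flange: A = 100 × 16 = 1600.00, centroid at (85.00, 160.00).
ΣA = 7420.00 mm², ΣAx̄ = 630700.00 mm³, ΣAȳ = 478100.00 mm³.
x̄ = 630700.00/7420.00 = 85.00 mm; ȳ = 478100.00/7420.00 = 64.43 mm.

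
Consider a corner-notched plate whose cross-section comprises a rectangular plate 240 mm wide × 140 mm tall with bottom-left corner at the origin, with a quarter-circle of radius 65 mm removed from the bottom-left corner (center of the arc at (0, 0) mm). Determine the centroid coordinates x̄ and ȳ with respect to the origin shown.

x̄ = 130.13 mm, ȳ = 74.65 mm

plate: A = 240 × 140 = 33600.00, centroid at (120.00, 70.00).
removed quarter-circle: A = −¼π·65² = -3318.31, centroid at (27.59, 27.59).
ΣA = 30281.69 mm²
ΣAx̄ = (33600.00)(120.00) + (-3318.31)(27.59) = 3940458.33 mm³
ΣAȳ = (33600.00)(70.00) + (-3318.31)(27.59) = 2260458.33 mm³
x̄ = 3940458.33 / 30281.69 = 130.13 mm
ȳ = 2260458.33 / 30281.69 = 74.65 mm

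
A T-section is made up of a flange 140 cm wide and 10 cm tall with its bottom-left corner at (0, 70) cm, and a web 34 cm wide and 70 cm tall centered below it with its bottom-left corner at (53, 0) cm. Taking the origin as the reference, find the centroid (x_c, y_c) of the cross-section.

web: A = 34 × 70 = 2380.00, centroid at (70.00, 35.00).
flange: A = 140 × 10 = 1400.00, centroid at (70.00, 75.00).
ΣA = 3780.00 cm², ΣAx_c = 264600.00 cm³, ΣAy_c = 188300.00 cm³.
x_c = 264600.00/3780.00 = 70.00 cm; y_c = 188300.00/3780.00 = 49.81 cm.

x_c = 70.00 cm, y_c = 49.81 cm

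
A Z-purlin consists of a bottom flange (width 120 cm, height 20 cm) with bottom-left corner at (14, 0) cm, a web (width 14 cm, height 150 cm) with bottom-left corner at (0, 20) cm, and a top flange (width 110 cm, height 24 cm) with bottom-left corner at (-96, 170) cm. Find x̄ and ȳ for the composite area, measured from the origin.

bottom flange: A = 120 × 20 = 2400.00, centroid at (74.00, 10.00).
web: A = 14 × 150 = 2100.00, centroid at (7.00, 95.00).
top flange: A = 110 × 24 = 2640.00, centroid at (-41.00, 182.00).
ΣA = 7140.00 cm², ΣAx̄ = 84060.00 cm³, ΣAȳ = 703980.00 cm³.
x̄ = 84060.00/7140.00 = 11.77 cm; ȳ = 703980.00/7140.00 = 98.60 cm.

x̄ = 11.77 cm, ȳ = 98.60 cm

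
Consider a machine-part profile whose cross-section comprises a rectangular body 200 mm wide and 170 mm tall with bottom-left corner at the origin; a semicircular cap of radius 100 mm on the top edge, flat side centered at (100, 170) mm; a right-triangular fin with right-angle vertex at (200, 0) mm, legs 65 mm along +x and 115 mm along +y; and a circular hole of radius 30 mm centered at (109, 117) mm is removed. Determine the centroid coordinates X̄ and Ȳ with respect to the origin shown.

X̄ = 108.48 mm, Ȳ = 119.31 mm

rectangular body: A = 200 × 170 = 34000.00, centroid at (100.00, 85.00).
semicircular top: A = ½π·100² = 15707.96, centroid at (100.00, 212.44).
triangular fin: A = ½·65·115 = 3737.50, centroid at (221.67, 38.33).
hole: A = −π·30² = -2827.43, centroid at (109.00, 117.00).
ΣA = 50618.03 mm²
ΣAX̄ = (34000.00)(100.00) + (15707.96)(100.00) + (3737.50)(221.67) + (-2827.43)(109.00) = 5491085.25 mm³
ΣAȲ = (34000.00)(85.00) + (15707.96)(212.44) + (3737.50)(38.33) + (-2827.43)(117.00) = 6039481.55 mm³
X̄ = 5491085.25 / 50618.03 = 108.48 mm
Ȳ = 6039481.55 / 50618.03 = 119.31 mm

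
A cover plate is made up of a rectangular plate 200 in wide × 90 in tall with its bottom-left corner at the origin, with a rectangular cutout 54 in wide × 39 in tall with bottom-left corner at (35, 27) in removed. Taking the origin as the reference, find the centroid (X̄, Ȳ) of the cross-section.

plate: A = 200 × 90 = 18000.00, centroid at (100.00, 45.00).
hole: A = −(54 × 39) = -2106.00, centroid at (62.00, 46.50).
ΣA = 15894.00 in², ΣAX̄ = 1669428.00 in³, ΣAȲ = 712071.00 in³.
X̄ = 1669428.00/15894.00 = 105.04 in; Ȳ = 712071.00/15894.00 = 44.80 in.

X̄ = 105.04 in, Ȳ = 44.80 in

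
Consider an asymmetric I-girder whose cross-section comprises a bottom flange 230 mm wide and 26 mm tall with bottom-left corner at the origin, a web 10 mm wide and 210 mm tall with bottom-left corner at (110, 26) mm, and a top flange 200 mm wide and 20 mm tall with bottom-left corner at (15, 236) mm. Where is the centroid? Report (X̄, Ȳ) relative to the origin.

Part | A | x̄ᵢ | ȳᵢ | A·x̄ᵢ | A·ȳᵢ
bottom flange | 5980.00 | 115.00 | 13.00 | 687700.00 | 77740.00
web | 2100.00 | 115.00 | 131.00 | 241500.00 | 275100.00
top flange | 4000.00 | 115.00 | 246.00 | 460000.00 | 984000.00
Σ | 12080.00 |  |  | 1389200.00 | 1336840.00
X̄ = 1389200.00 / 12080.00 = 115.00 mm
Ȳ = 1336840.00 / 12080.00 = 110.67 mm

X̄ = 115.00 mm, Ȳ = 110.67 mm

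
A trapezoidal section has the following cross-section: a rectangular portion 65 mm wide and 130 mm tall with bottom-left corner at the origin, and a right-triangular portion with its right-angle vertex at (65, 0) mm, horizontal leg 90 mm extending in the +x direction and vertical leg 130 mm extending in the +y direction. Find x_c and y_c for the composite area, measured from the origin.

rectangular portion: A = 65 × 130 = 8450.00, centroid at (32.50, 65.00).
triangular portion: A = ½·90·130 = 5850.00, centroid at (95.00, 43.33).
ΣA = 14300.00 mm²
ΣAx_c = (8450.00)(32.50) + (5850.00)(95.00) = 830375.00 mm³
ΣAy_c = (8450.00)(65.00) + (5850.00)(43.33) = 802750.00 mm³
x_c = 830375.00 / 14300.00 = 58.07 mm
y_c = 802750.00 / 14300.00 = 56.14 mm

x_c = 58.07 mm, y_c = 56.14 mm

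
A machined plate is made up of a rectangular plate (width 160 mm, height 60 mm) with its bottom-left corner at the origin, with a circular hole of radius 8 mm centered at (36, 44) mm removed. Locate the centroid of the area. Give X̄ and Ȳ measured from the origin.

plate: A = 160 × 60 = 9600.00, centroid at (80.00, 30.00).
hole: A = −π·8² = -201.06, centroid at (36.00, 44.00).
ΣA = 9398.94 mm², ΣAX̄ = 760761.77 mm³, ΣAȲ = 279153.28 mm³.
X̄ = 760761.77/9398.94 = 80.94 mm; Ȳ = 279153.28/9398.94 = 29.70 mm.

X̄ = 80.94 mm, Ȳ = 29.70 mm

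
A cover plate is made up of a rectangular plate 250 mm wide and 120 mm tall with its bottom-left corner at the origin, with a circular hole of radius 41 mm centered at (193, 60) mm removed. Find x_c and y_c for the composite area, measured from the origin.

x_c = 110.47 mm, y_c = 60.00 mm

plate: A = 250 × 120 = 30000.00, centroid at (125.00, 60.00).
hole: A = −π·41² = -5281.02, centroid at (193.00, 60.00).
ΣA = 24718.98 mm²
ΣAx_c = (30000.00)(125.00) + (-5281.02)(193.00) = 2730763.67 mm³
ΣAy_c = (30000.00)(60.00) + (-5281.02)(60.00) = 1483138.96 mm³
x_c = 2730763.67 / 24718.98 = 110.47 mm
y_c = 1483138.96 / 24718.98 = 60.00 mm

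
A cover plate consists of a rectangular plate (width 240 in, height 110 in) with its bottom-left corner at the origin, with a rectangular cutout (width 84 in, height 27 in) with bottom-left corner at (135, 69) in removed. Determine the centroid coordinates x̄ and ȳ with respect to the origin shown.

plate: A = 240 × 110 = 26400.00, centroid at (120.00, 55.00).
hole: A = −(84 × 27) = -2268.00, centroid at (177.00, 82.50).
ΣA = 24132.00 in²
ΣAx̄ = (26400.00)(120.00) + (-2268.00)(177.00) = 2766564.00 in³
ΣAȳ = (26400.00)(55.00) + (-2268.00)(82.50) = 1264890.00 in³
x̄ = 2766564.00 / 24132.00 = 114.64 in
ȳ = 1264890.00 / 24132.00 = 52.42 in

x̄ = 114.64 in, ȳ = 52.42 in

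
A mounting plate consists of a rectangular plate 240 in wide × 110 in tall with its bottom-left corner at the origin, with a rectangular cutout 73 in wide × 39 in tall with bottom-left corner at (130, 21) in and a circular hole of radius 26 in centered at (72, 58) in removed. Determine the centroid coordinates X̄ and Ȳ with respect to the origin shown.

X̄ = 118.58 in, Ȳ = 56.63 in

plate: A = 240 × 110 = 26400.00, centroid at (120.00, 55.00).
hole 1: A = −(73 × 39) = -2847.00, centroid at (166.50, 40.50).
hole 2: A = −π·26² = -2123.72, centroid at (72.00, 58.00).
ΣA = 21429.28 in²
ΣAX̄ = (26400.00)(120.00) + (-2847.00)(166.50) + (-2123.72)(72.00) = 2541066.90 in³
ΣAȲ = (26400.00)(55.00) + (-2847.00)(40.50) + (-2123.72)(58.00) = 1213520.94 in³
X̄ = 2541066.90 / 21429.28 = 118.58 in
Ȳ = 1213520.94 / 21429.28 = 56.63 in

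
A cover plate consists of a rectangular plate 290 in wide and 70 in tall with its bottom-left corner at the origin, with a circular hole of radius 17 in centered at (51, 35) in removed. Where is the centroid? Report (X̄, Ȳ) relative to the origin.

Part | A | x̄ᵢ | ȳᵢ | A·x̄ᵢ | A·ȳᵢ
plate | 20300.00 | 145.00 | 35.00 | 2943500.00 | 710500.00
hole | -907.92 | 51.00 | 35.00 | -46303.93 | -31777.21
Σ | 19392.08 |  |  | 2897196.07 | 678722.79
X̄ = 2897196.07 / 19392.08 = 149.40 in
Ȳ = 678722.79 / 19392.08 = 35.00 in

X̄ = 149.40 in, Ȳ = 35.00 in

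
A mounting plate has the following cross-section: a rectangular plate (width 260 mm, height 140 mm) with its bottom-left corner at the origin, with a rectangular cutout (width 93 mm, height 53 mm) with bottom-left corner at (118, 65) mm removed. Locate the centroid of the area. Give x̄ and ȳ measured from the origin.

plate: A = 260 × 140 = 36400.00, centroid at (130.00, 70.00).
hole: A = −(93 × 53) = -4929.00, centroid at (164.50, 91.50).
ΣA = 31471.00 mm²
ΣAx̄ = (36400.00)(130.00) + (-4929.00)(164.50) = 3921179.50 mm³
ΣAȳ = (36400.00)(70.00) + (-4929.00)(91.50) = 2096996.50 mm³
x̄ = 3921179.50 / 31471.00 = 124.60 mm
ȳ = 2096996.50 / 31471.00 = 66.63 mm

x̄ = 124.60 mm, ȳ = 66.63 mm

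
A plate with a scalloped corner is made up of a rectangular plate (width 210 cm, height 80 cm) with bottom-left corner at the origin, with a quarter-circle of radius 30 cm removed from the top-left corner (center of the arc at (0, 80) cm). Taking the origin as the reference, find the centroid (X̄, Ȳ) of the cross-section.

X̄ = 109.05 cm, Ȳ = 38.80 cm

plate: A = 210 × 80 = 16800.00, centroid at (105.00, 40.00).
removed quarter-circle: A = −¼π·30² = -706.86, centroid at (12.73, 67.27).
ΣA = 16093.14 cm²
ΣAX̄ = (16800.00)(105.00) + (-706.86)(12.73) = 1755000.00 cm³
ΣAȲ = (16800.00)(40.00) + (-706.86)(67.27) = 624451.33 cm³
X̄ = 1755000.00 / 16093.14 = 109.05 cm
Ȳ = 624451.33 / 16093.14 = 38.80 cm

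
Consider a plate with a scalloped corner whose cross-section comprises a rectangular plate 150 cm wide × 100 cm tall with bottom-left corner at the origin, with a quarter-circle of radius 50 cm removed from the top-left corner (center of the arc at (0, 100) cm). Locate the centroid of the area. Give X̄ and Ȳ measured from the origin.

plate: A = 150 × 100 = 15000.00, centroid at (75.00, 50.00).
removed quarter-circle: A = −¼π·50² = -1963.50, centroid at (21.22, 78.78).
ΣA = 13036.50 cm², ΣAX̄ = 1083333.33 cm³, ΣAȲ = 595317.13 cm³.
X̄ = 1083333.33/13036.50 = 83.10 cm; Ȳ = 595317.13/13036.50 = 45.67 cm.

X̄ = 83.10 cm, Ȳ = 45.67 cm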